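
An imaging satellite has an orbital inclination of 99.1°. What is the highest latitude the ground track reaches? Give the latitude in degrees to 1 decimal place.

Retrograde orbit: the ground track reaches ±(180° − i) = ±(180 − 99.1) = ±80.9°.

80.9°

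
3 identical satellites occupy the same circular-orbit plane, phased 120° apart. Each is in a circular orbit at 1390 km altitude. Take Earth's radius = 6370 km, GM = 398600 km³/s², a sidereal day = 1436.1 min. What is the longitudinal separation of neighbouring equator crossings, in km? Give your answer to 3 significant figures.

Semi-major axis a = 6370 + 1390 = 7760 km. Period T = 2π√(a³/μ) = 2π√(7760³/398600) = 6803.1 s = 113.38 min.
Single-satellite node shift = (6803.1/86166) × 360° = 28.42°.
With 3 satellites evenly phased, successive equator crossings are 28.42/3 = 9.474° apart.
That is 9.474 × 111.2 = 1053 km at the equator.

1050 km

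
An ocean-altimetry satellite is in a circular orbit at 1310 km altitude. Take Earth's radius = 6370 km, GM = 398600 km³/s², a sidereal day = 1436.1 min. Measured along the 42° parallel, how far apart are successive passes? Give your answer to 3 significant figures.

Semi-major axis a = 6370 + 1310 = 7680 km. Period T = 2π√(a³/μ) = 2π√(7680³/398600) = 6698.1 s = 111.64 min.
Node shift per orbit = (6698.1/86166) × 360° = 27.98°.
Equatorial spacing = 27.98 × 111.2 km/° = 3111 km.
At 42° latitude, spacing = 3111 × cos(42°) = 2312 km.

2310 km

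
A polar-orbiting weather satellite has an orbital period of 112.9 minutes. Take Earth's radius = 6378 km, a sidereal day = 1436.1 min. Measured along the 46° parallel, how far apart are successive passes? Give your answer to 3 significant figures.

T = 112.9 min = 6774.0 s.
Node shift per orbit = (6774.0/86166) × 360° = 28.30°.
Equatorial spacing = 28.30 × 111.3 km/° = 3150 km.
At 46° latitude, spacing = 3150 × cos(46°) = 2188 km.

2190 km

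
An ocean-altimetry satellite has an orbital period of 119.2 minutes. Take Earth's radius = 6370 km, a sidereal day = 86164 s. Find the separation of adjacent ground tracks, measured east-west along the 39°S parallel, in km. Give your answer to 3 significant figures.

2580 km

T = 119.2 min = 7152.0 s.
Node shift per orbit = (7152.0/86164) × 360° = 29.88°.
Equatorial spacing = 29.88 × 111.2 km/° = 3322 km.
At 39° latitude, spacing = 3322 × cos(39°) = 2582 km.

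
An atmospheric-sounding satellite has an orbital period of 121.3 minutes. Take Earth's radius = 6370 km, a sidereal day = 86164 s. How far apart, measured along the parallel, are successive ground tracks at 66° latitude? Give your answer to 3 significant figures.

T = 121.3 min = 7278.0 s.
Node shift per orbit = (7278.0/86164) × 360° = 30.41°.
Equatorial spacing = 30.41 × 111.2 km/° = 3381 km.
At 66° latitude, spacing = 3381 × cos(66°) = 1375 km.

1380 km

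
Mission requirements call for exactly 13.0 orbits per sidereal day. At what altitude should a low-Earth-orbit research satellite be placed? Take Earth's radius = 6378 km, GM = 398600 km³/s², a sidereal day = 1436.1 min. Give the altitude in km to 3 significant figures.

1250 km

Required period T = 86166 / 13.0 = 6628.2 s.
From T = 2π√(a³/μ): a = (μ T²/4π²)^(1/3) = (398600 × 6628.2² / 4π²)^(1/3) = 7626 km.
Altitude h = a − R = 7626 − 6378 = 1248 km.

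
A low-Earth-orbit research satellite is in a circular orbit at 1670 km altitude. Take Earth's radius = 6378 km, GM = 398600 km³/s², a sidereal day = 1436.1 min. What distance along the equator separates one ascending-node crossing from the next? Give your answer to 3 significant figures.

3340 km

Semi-major axis a = 6378 + 1670 = 8048 km. Period T = 2π√(a³/μ) = 2π√(8048³/398600) = 7185.3 s = 119.75 min.
During one orbit Earth rotates (7185.3 / 86166) × 360° = 30.02°.
At the equator that is 30.02° × (2π·6378/360) km/° = 30.02 × 111.3 = 3342 km.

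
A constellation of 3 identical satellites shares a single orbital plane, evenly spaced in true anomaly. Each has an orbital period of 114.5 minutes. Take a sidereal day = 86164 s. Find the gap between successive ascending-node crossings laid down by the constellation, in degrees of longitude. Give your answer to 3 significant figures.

T = 114.5 min = 6870.0 s.
Single-satellite node shift = (6870.0/86164) × 360° = 28.70°.
With 3 satellites evenly phased, successive equator crossings are 28.70/3 = 9.568° apart.

9.57°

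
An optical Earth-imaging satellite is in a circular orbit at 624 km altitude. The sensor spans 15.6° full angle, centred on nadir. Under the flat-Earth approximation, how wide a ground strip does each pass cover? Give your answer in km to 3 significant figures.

171 km

Half-angle = 15.6°/2 = 7.8°.
Swath width ≈ 2h·tan(θ/2) = 2 × 624 × tan(7.8°) = 171.0 km.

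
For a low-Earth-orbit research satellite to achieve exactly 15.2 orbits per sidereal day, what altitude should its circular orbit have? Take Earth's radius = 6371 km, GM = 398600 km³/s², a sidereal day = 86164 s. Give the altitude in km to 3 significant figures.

500 km

Required period T = 86164 / 15.2 = 5668.7 s.
From T = 2π√(a³/μ): a = (μ T²/4π²)^(1/3) = (398600 × 5668.7² / 4π²)^(1/3) = 6871 km.
Altitude h = a − R = 6871 − 6371 = 500 km.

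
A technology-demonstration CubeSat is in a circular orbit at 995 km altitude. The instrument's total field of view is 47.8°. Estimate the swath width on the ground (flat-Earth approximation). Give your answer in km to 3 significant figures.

882 km

Half-angle = 47.8°/2 = 23.9°.
Swath width ≈ 2h·tan(θ/2) = 2 × 995 × tan(23.9°) = 881.8 km.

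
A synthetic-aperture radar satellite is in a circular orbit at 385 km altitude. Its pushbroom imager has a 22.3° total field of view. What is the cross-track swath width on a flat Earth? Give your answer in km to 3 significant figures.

152 km

Half-angle = 22.3°/2 = 11.15°.
Swath width ≈ 2h·tan(θ/2) = 2 × 385 × tan(11.15°) = 151.8 km.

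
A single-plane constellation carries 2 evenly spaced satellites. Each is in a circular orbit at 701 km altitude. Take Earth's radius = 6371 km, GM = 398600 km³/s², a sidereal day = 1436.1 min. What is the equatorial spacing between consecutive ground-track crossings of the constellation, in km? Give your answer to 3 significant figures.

Semi-major axis a = 6371 + 701 = 7072 km. Period T = 2π√(a³/μ) = 2π√(7072³/398600) = 5918.7 s = 98.64 min.
Single-satellite node shift = (5918.7/86166) × 360° = 24.73°.
With 2 satellites evenly phased, successive equator crossings are 24.73/2 = 12.364° apart.
That is 12.364 × 111.2 = 1375 km at the equator.

1370 km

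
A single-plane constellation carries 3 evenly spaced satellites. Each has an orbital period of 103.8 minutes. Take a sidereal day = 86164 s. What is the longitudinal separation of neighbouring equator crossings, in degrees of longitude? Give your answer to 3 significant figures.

T = 103.8 min = 6228.0 s.
Single-satellite node shift = (6228.0/86164) × 360° = 26.02°.
With 3 satellites evenly phased, successive equator crossings are 26.02/3 = 8.674° apart.

8.67°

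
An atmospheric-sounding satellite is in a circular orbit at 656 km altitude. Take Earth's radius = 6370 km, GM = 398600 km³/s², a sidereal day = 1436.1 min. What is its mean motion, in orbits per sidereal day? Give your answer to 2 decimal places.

Semi-major axis a = 6370 + 656 = 7026 km. Period T = 2π√(a³/μ) = 2π√(7026³/398600) = 5861.0 s = 97.68 min.
Orbits per sidereal day = 86166 / 5861.0 = 14.702.

14.70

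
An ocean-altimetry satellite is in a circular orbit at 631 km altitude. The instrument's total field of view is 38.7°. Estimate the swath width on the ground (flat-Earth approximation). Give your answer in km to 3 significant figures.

443 km

Half-angle = 38.7°/2 = 19.35°.
Swath width ≈ 2h·tan(θ/2) = 2 × 631 × tan(19.35°) = 443.2 km.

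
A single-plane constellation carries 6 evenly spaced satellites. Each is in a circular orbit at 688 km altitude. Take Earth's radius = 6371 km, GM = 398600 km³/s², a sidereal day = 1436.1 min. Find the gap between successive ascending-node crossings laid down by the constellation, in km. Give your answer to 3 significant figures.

457 km

Semi-major axis a = 6371 + 688 = 7059 km. Period T = 2π√(a³/μ) = 2π√(7059³/398600) = 5902.4 s = 98.37 min.
Single-satellite node shift = (5902.4/86166) × 360° = 24.66°.
With 6 satellites evenly phased, successive equator crossings are 24.66/6 = 4.110° apart.
That is 4.110 × 111.2 = 457 km at the equator.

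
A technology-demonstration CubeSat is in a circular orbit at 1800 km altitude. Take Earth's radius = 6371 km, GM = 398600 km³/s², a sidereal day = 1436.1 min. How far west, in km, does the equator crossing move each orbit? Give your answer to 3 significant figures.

Semi-major axis a = 6371 + 1800 = 8171 km. Period T = 2π√(a³/μ) = 2π√(8171³/398600) = 7350.6 s = 122.51 min.
During one orbit Earth rotates (7350.6 / 86166) × 360° = 30.71°.
At the equator that is 30.71° × (2π·6371/360) km/° = 30.71 × 111.2 = 3415 km.

3410 km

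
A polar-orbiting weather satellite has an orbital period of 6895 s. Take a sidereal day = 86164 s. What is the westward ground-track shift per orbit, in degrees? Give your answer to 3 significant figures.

During one orbit Earth rotates (6895.0 / 86164) × 360° = 28.81°.

28.8°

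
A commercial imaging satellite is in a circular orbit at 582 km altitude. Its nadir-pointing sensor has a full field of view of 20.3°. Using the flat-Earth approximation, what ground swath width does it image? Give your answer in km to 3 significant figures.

Half-angle = 20.3°/2 = 10.15°.
Swath width ≈ 2h·tan(θ/2) = 2 × 582 × tan(10.15°) = 208.4 km.

208 km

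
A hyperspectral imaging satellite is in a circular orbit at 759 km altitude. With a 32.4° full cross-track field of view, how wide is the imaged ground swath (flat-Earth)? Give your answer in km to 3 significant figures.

441 km

Half-angle = 32.4°/2 = 16.2°.
Swath width ≈ 2h·tan(θ/2) = 2 × 759 × tan(16.2°) = 441.0 km.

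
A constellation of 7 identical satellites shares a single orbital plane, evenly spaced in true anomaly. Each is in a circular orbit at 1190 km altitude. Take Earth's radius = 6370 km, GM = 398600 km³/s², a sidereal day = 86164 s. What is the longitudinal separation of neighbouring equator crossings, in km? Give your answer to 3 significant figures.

434 km

Semi-major axis a = 6370 + 1190 = 7560 km. Period T = 2π√(a³/μ) = 2π√(7560³/398600) = 6541.7 s = 109.03 min.
Single-satellite node shift = (6541.7/86164) × 360° = 27.33°.
With 7 satellites evenly phased, successive equator crossings are 27.33/7 = 3.905° apart.
That is 3.905 × 111.2 = 434 km at the equator.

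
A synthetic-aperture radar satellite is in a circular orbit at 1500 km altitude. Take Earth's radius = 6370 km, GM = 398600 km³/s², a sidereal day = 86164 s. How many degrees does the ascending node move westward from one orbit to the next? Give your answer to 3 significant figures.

Semi-major axis a = 6370 + 1500 = 7870 km. Period T = 2π√(a³/μ) = 2π√(7870³/398600) = 6948.2 s = 115.80 min.
During one orbit Earth rotates (6948.2 / 86164) × 360° = 29.03°.

29.0°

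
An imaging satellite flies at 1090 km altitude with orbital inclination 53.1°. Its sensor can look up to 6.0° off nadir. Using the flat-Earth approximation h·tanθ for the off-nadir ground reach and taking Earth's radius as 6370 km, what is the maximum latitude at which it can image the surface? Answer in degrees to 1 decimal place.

54.1°

For a prograde orbit the ground track reaches latitude ±i = ±53.1°.
Sensor half-swath on the ground ≈ 1090·tan(6.0°) = 115 km = 1.03° of latitude.
Maximum observable latitude ≈ 53.1 + 1.03 = 54.1°.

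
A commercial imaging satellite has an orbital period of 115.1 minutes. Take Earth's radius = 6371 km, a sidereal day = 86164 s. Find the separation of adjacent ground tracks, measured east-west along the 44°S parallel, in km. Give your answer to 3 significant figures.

2310 km

T = 115.1 min = 6906.0 s.
Node shift per orbit = (6906.0/86164) × 360° = 28.85°.
Equatorial spacing = 28.85 × 111.2 km/° = 3208 km.
At 44° latitude, spacing = 3208 × cos(44°) = 2308 km.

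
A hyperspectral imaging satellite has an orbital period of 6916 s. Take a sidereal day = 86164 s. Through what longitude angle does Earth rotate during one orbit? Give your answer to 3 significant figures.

During one orbit Earth rotates (6916.0 / 86164) × 360° = 28.90°.

28.9°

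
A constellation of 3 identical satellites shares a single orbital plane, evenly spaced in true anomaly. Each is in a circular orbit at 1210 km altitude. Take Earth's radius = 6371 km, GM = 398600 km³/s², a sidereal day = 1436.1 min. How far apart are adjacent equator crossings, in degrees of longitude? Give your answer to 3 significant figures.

9.15°

Semi-major axis a = 6371 + 1210 = 7581 km. Period T = 2π√(a³/μ) = 2π√(7581³/398600) = 6569.0 s = 109.48 min.
Single-satellite node shift = (6569.0/86166) × 360° = 27.45°.
With 3 satellites evenly phased, successive equator crossings are 27.45/3 = 9.148° apart.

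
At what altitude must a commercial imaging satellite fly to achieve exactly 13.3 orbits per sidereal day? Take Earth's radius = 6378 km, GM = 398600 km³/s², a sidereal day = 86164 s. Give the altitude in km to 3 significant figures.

Required period T = 86164 / 13.3 = 6478.5 s.
From T = 2π√(a³/μ): a = (μ T²/4π²)^(1/3) = (398600 × 6478.5² / 4π²)^(1/3) = 7511 km.
Altitude h = a − R = 7511 − 6378 = 1133 km.

1130 km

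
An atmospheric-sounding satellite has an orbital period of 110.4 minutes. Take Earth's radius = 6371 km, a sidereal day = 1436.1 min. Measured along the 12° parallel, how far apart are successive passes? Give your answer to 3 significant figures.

T = 110.4 min = 6624.0 s.
Node shift per orbit = (6624.0/86166) × 360° = 27.67°.
Equatorial spacing = 27.67 × 111.2 km/° = 3077 km.
At 12° latitude, spacing = 3077 × cos(12°) = 3010 km.

3010 km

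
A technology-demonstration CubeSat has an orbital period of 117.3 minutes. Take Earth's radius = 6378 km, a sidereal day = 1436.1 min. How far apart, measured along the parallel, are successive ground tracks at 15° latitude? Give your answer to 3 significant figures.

3160 km

T = 117.3 min = 7038.0 s.
Node shift per orbit = (7038.0/86166) × 360° = 29.40°.
Equatorial spacing = 29.40 × 111.3 km/° = 3273 km.
At 15° latitude, spacing = 3273 × cos(15°) = 3162 km.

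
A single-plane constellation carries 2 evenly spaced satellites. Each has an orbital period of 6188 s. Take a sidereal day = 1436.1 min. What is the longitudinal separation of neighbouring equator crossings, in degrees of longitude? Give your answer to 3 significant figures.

12.9°

Single-satellite node shift = (6188.0/86166) × 360° = 25.85°.
With 2 satellites evenly phased, successive equator crossings are 25.85/2 = 12.927° apart.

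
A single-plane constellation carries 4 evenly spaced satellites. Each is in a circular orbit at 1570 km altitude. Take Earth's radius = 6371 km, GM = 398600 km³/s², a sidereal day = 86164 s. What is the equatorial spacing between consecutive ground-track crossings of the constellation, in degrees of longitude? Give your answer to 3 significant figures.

7.36°

Semi-major axis a = 6371 + 1570 = 7941 km. Period T = 2π√(a³/μ) = 2π√(7941³/398600) = 7042.5 s = 117.37 min.
Single-satellite node shift = (7042.5/86164) × 360° = 29.42°.
With 4 satellites evenly phased, successive equator crossings are 29.42/4 = 7.356° apart.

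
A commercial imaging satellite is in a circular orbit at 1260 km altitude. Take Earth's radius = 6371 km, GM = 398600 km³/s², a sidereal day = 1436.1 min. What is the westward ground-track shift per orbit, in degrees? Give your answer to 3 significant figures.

Semi-major axis a = 6371 + 1260 = 7631 km. Period T = 2π√(a³/μ) = 2π√(7631³/398600) = 6634.1 s = 110.57 min.
During one orbit Earth rotates (6634.1 / 86166) × 360° = 27.72°.

27.7°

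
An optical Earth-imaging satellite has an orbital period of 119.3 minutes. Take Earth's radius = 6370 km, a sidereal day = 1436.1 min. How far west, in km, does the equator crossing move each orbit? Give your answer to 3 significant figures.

3320 km

T = 119.3 min = 7158.0 s.
During one orbit Earth rotates (7158.0 / 86166) × 360° = 29.91°.
At the equator that is 29.91° × (2π·6370/360) km/° = 29.91 × 111.2 = 3325 km.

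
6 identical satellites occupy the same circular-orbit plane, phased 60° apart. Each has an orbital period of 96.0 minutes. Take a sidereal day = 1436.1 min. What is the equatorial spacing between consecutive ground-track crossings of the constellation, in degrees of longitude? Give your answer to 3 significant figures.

T = 96.0 min = 5760.0 s.
Single-satellite node shift = (5760.0/86166) × 360° = 24.07°.
With 6 satellites evenly phased, successive equator crossings are 24.07/6 = 4.011° apart.

4.01°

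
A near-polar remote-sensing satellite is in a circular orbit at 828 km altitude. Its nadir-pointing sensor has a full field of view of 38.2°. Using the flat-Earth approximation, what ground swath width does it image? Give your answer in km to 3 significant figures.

Half-angle = 38.2°/2 = 19.1°.
Swath width ≈ 2h·tan(θ/2) = 2 × 828 × tan(19.1°) = 573.4 km.

573 km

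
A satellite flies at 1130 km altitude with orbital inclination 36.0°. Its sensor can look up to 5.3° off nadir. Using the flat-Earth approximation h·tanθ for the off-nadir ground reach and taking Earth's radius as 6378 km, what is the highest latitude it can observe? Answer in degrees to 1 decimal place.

36.9°

For a prograde orbit the ground track reaches latitude ±i = ±36.0°.
Sensor half-swath on the ground ≈ 1130·tan(5.3°) = 105 km = 0.94° of latitude.
Maximum observable latitude ≈ 36.0 + 0.94 = 36.9°.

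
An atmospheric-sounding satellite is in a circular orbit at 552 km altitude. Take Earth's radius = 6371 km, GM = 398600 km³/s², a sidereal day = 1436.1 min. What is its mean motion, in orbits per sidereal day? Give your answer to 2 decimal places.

15.03

Semi-major axis a = 6371 + 552 = 6923 km. Period T = 2π√(a³/μ) = 2π√(6923³/398600) = 5732.6 s = 95.54 min.
Orbits per sidereal day = 86166 / 5732.6 = 15.031.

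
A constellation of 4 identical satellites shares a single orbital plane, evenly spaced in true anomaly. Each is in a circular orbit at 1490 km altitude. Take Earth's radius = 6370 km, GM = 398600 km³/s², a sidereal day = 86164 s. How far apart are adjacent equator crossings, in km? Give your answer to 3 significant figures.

Semi-major axis a = 6370 + 1490 = 7860 km. Period T = 2π√(a³/μ) = 2π√(7860³/398600) = 6935.0 s = 115.58 min.
Single-satellite node shift = (6935.0/86164) × 360° = 28.97°.
With 4 satellites evenly phased, successive equator crossings are 28.97/4 = 7.244° apart.
That is 7.244 × 111.2 = 805 km at the equator.

805 km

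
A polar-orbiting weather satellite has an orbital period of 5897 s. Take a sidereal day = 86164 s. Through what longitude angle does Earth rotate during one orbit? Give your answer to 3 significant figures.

During one orbit Earth rotates (5897.0 / 86164) × 360° = 24.64°.

24.6°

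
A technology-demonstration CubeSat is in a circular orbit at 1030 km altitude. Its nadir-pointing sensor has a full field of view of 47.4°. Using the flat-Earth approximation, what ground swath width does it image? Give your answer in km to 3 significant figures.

904 km

Half-angle = 47.4°/2 = 23.7°.
Swath width ≈ 2h·tan(θ/2) = 2 × 1030 × tan(23.7°) = 904.3 km.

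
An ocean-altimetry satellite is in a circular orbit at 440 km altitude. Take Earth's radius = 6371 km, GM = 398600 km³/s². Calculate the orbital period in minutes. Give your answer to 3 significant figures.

Semi-major axis a = 6371 + 440 = 6811 km. Period T = 2π√(a³/μ) = 2π√(6811³/398600) = 5594.1 s = 93.23 min.

93.2 min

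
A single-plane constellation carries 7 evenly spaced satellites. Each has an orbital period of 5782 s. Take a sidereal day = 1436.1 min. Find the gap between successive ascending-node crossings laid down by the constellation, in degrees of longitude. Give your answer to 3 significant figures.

Single-satellite node shift = (5782.0/86166) × 360° = 24.16°.
With 7 satellites evenly phased, successive equator crossings are 24.16/7 = 3.451° apart.

3.45°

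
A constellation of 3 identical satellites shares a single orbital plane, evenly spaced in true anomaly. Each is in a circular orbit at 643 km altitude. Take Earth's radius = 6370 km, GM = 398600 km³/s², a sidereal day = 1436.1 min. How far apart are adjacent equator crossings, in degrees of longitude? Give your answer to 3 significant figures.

Semi-major axis a = 6370 + 643 = 7013 km. Period T = 2π√(a³/μ) = 2π√(7013³/398600) = 5844.8 s = 97.41 min.
Single-satellite node shift = (5844.8/86166) × 360° = 24.42°.
With 3 satellites evenly phased, successive equator crossings are 24.42/3 = 8.140° apart.

8.14°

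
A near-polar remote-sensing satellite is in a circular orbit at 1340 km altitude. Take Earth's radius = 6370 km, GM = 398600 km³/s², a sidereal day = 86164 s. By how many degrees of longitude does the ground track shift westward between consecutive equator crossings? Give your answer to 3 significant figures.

Semi-major axis a = 6370 + 1340 = 7710 km. Period T = 2π√(a³/μ) = 2π√(7710³/398600) = 6737.4 s = 112.29 min.
During one orbit Earth rotates (6737.4 / 86164) × 360° = 28.15°.

28.1°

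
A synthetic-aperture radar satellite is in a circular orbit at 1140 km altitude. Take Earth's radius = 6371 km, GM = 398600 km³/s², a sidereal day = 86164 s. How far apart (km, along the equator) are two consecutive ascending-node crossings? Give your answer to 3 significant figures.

Semi-major axis a = 6371 + 1140 = 7511 km. Period T = 2π√(a³/μ) = 2π√(7511³/398600) = 6478.3 s = 107.97 min.
During one orbit Earth rotates (6478.3 / 86164) × 360° = 27.07°.
At the equator that is 27.07° × (2π·6371/360) km/° = 27.07 × 111.2 = 3010 km.

3010 km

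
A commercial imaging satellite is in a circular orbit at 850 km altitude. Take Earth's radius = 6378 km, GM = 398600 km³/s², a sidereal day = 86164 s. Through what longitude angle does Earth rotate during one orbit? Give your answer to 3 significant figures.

25.6°

Semi-major axis a = 6378 + 850 = 7228 km. Period T = 2π√(a³/μ) = 2π√(7228³/398600) = 6115.6 s = 101.93 min.
During one orbit Earth rotates (6115.6 / 86164) × 360° = 25.55°.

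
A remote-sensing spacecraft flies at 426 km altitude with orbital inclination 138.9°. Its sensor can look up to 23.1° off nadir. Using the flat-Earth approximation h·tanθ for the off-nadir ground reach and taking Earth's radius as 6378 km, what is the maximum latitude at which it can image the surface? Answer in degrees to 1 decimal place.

42.7°

Retrograde orbit: the ground track reaches ±(180° − i) = ±(180 − 138.9) = ±41.1°.
Sensor half-swath on the ground ≈ 426·tan(23.1°) = 182 km = 1.63° of latitude.
Maximum observable latitude ≈ 41.1 + 1.63 = 42.7°.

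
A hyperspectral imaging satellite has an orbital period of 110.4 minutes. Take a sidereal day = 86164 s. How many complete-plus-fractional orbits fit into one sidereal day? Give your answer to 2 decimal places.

13.01

T = 110.4 min = 6624.0 s.
Orbits per sidereal day = 86164 / 6624.0 = 13.008.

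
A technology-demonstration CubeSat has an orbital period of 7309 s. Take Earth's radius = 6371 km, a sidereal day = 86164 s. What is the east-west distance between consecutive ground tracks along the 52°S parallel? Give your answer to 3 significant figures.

2090 km

Node shift per orbit = (7309.0/86164) × 360° = 30.54°.
Equatorial spacing = 30.54 × 111.2 km/° = 3396 km.
At 52° latitude, spacing = 3396 × cos(52°) = 2091 km.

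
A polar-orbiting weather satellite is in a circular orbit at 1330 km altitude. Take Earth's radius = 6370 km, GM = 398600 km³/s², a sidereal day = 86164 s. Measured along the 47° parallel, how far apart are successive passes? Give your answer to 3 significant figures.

Semi-major axis a = 6370 + 1330 = 7700 km. Period T = 2π√(a³/μ) = 2π√(7700³/398600) = 6724.3 s = 112.07 min.
Node shift per orbit = (6724.3/86164) × 360° = 28.09°.
Equatorial spacing = 28.09 × 111.2 km/° = 3123 km.
At 47° latitude, spacing = 3123 × cos(47°) = 2130 km.

2130 km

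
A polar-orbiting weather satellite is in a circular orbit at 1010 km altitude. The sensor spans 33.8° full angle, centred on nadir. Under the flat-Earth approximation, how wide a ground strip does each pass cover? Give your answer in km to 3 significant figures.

614 km

Half-angle = 33.8°/2 = 16.9°.
Swath width ≈ 2h·tan(θ/2) = 2 × 1010 × tan(16.9°) = 613.7 km.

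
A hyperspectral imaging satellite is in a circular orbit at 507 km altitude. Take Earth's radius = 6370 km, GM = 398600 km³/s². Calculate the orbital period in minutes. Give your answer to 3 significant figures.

94.6 min

Semi-major axis a = 6370 + 507 = 6877 km. Period T = 2π√(a³/μ) = 2π√(6877³/398600) = 5675.6 s = 94.59 min.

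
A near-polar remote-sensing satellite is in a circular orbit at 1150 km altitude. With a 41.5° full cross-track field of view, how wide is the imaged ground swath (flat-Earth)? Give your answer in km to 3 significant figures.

Half-angle = 41.5°/2 = 20.75°.
Swath width ≈ 2h·tan(θ/2) = 2 × 1150 × tan(20.75°) = 871.4 km.

871 km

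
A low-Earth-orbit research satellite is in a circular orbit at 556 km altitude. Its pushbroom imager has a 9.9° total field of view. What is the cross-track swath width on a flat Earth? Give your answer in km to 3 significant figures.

96.3 km

Half-angle = 9.9°/2 = 4.95°.
Swath width ≈ 2h·tan(θ/2) = 2 × 556 × tan(4.95°) = 96.3 km.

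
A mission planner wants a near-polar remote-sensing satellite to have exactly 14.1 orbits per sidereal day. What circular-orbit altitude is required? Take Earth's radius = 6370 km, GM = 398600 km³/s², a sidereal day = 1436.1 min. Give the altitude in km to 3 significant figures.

Required period T = 86166 / 14.1 = 6111.1 s.
From T = 2π√(a³/μ): a = (μ T²/4π²)^(1/3) = (398600 × 6111.1² / 4π²)^(1/3) = 7224 km.
Altitude h = a − R = 7224 − 6370 = 854 km.

854 km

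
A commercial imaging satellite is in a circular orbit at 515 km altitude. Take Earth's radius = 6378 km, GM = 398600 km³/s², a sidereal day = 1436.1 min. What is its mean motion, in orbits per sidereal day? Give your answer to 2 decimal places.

15.13

Semi-major axis a = 6378 + 515 = 6893 km. Period T = 2π√(a³/μ) = 2π√(6893³/398600) = 5695.4 s = 94.92 min.
Orbits per sidereal day = 86166 / 5695.4 = 15.129.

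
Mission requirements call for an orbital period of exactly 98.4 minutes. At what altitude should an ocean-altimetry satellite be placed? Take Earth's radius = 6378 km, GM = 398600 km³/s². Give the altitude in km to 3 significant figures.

T = 98.4 min = 5904.0 s.
From T = 2π√(a³/μ): a = (μ T²/4π²)^(1/3) = (398600 × 5904.0² / 4π²)^(1/3) = 7060 km.
Altitude h = a − R = 7060 − 6378 = 682 km.

682 km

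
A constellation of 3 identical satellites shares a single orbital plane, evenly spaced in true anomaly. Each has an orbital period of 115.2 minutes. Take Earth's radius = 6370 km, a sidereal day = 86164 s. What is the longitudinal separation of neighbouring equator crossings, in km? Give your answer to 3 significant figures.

T = 115.2 min = 6912.0 s.
Single-satellite node shift = (6912.0/86164) × 360° = 28.88°.
With 3 satellites evenly phased, successive equator crossings are 28.88/3 = 9.626° apart.
That is 9.626 × 111.2 = 1070 km at the equator.

1070 km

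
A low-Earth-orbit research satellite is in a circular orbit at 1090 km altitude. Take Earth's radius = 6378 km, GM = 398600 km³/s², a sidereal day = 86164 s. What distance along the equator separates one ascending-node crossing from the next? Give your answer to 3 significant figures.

2990 km

Semi-major axis a = 6378 + 1090 = 7468 km. Period T = 2π√(a³/μ) = 2π√(7468³/398600) = 6422.7 s = 107.05 min.
During one orbit Earth rotates (6422.7 / 86164) × 360° = 26.83°.
At the equator that is 26.83° × (2π·6378/360) km/° = 26.83 × 111.3 = 2987 km.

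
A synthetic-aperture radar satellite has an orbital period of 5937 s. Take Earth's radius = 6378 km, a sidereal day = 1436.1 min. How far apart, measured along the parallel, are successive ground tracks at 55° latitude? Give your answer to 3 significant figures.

1580 km

Node shift per orbit = (5937.0/86166) × 360° = 24.80°.
Equatorial spacing = 24.80 × 111.3 km/° = 2761 km.
At 55° latitude, spacing = 2761 × cos(55°) = 1584 km.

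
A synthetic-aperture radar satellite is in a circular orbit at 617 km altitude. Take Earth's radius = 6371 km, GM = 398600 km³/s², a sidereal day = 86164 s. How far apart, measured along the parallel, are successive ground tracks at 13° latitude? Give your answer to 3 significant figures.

2630 km

Semi-major axis a = 6371 + 617 = 6988 km. Period T = 2π√(a³/μ) = 2π√(6988³/398600) = 5813.5 s = 96.89 min.
Node shift per orbit = (5813.5/86164) × 360° = 24.29°.
Equatorial spacing = 24.29 × 111.2 km/° = 2701 km.
At 13° latitude, spacing = 2701 × cos(13°) = 2632 km.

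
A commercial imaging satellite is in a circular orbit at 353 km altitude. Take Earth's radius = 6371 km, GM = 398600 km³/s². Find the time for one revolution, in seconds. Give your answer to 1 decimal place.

Semi-major axis a = 6371 + 353 = 6724 km. Period T = 2π√(a³/μ) = 2π√(6724³/398600) = 5487.2 s = 91.45 min.

5487.2 seconds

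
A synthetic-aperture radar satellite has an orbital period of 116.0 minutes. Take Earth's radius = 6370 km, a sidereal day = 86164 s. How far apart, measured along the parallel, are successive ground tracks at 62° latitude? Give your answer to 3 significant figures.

T = 116.0 min = 6960.0 s.
Node shift per orbit = (6960.0/86164) × 360° = 29.08°.
Equatorial spacing = 29.08 × 111.2 km/° = 3233 km.
At 62° latitude, spacing = 3233 × cos(62°) = 1518 km.

1520 km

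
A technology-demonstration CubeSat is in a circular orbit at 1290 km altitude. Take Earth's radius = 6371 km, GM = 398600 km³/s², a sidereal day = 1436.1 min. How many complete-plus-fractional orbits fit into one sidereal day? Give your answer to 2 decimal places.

Semi-major axis a = 6371 + 1290 = 7661 km. Period T = 2π√(a³/μ) = 2π√(7661³/398600) = 6673.3 s = 111.22 min.
Orbits per sidereal day = 86166 / 6673.3 = 12.912.

12.91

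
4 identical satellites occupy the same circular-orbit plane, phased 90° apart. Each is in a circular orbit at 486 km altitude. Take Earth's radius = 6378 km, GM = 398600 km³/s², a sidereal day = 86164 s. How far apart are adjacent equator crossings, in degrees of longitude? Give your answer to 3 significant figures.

Semi-major axis a = 6378 + 486 = 6864 km. Period T = 2π√(a³/μ) = 2π√(6864³/398600) = 5659.5 s = 94.32 min.
Single-satellite node shift = (5659.5/86164) × 360° = 23.65°.
With 4 satellites evenly phased, successive equator crossings are 23.65/4 = 5.911° apart.

5.91°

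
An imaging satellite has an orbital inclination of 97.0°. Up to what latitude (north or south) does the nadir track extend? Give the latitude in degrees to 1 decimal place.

83.0°

Retrograde orbit: the ground track reaches ±(180° − i) = ±(180 − 97.0) = ±83.0°.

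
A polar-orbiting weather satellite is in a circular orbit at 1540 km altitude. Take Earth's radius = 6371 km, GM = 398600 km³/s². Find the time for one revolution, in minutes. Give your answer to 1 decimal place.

Semi-major axis a = 6371 + 1540 = 7911 km. Period T = 2π√(a³/μ) = 2π√(7911³/398600) = 7002.6 s = 116.71 min.

116.7 min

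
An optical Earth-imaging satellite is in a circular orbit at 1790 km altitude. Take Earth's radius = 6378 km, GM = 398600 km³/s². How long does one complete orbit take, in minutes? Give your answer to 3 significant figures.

122 min

Semi-major axis a = 6378 + 1790 = 8168 km. Period T = 2π√(a³/μ) = 2π√(8168³/398600) = 7346.6 s = 122.44 min.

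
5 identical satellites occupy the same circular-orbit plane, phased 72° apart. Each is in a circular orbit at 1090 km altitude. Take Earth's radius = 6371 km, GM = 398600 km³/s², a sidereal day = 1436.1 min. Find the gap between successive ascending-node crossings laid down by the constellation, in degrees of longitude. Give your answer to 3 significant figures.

5.36°

Semi-major axis a = 6371 + 1090 = 7461 km. Period T = 2π√(a³/μ) = 2π√(7461³/398600) = 6413.7 s = 106.89 min.
Single-satellite node shift = (6413.7/86166) × 360° = 26.80°.
With 5 satellites evenly phased, successive equator crossings are 26.80/5 = 5.359° apart.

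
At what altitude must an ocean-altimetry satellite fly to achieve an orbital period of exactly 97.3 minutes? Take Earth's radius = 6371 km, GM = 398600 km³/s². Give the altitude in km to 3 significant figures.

637 km

T = 97.3 min = 5838.0 s.
From T = 2π√(a³/μ): a = (μ T²/4π²)^(1/3) = (398600 × 5838.0² / 4π²)^(1/3) = 7008 km.
Altitude h = a − R = 7008 − 6371 = 637 km.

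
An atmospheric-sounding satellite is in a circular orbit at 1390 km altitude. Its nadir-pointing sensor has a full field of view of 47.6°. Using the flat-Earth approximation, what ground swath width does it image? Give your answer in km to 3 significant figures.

1230 km

Half-angle = 47.6°/2 = 23.8°.
Swath width ≈ 2h·tan(θ/2) = 2 × 1390 × tan(23.8°) = 1226.1 km.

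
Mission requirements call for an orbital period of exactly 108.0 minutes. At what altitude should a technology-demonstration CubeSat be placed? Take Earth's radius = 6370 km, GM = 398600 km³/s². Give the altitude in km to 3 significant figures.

T = 108.0 min = 6480.0 s.
From T = 2π√(a³/μ): a = (μ T²/4π²)^(1/3) = (398600 × 6480.0² / 4π²)^(1/3) = 7512 km.
Altitude h = a − R = 7512 − 6370 = 1142 km.

1140 km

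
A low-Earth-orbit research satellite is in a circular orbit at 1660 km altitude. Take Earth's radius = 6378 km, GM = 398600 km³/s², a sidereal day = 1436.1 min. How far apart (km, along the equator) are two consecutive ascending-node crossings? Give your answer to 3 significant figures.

3340 km

Semi-major axis a = 6378 + 1660 = 8038 km. Period T = 2π√(a³/μ) = 2π√(8038³/398600) = 7171.9 s = 119.53 min.
During one orbit Earth rotates (7171.9 / 86166) × 360° = 29.96°.
At the equator that is 29.96° × (2π·6378/360) km/° = 29.96 × 111.3 = 3336 km.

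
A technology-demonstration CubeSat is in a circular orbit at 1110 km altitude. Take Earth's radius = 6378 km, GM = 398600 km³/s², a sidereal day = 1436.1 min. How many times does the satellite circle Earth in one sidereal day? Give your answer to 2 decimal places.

Semi-major axis a = 6378 + 1110 = 7488 km. Period T = 2π√(a³/μ) = 2π√(7488³/398600) = 6448.5 s = 107.48 min.
Orbits per sidereal day = 86166 / 6448.5 = 13.362.

13.36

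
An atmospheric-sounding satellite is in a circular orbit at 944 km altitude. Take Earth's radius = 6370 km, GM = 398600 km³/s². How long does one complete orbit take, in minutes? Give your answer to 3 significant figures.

Semi-major axis a = 6370 + 944 = 7314 km. Period T = 2π√(a³/μ) = 2π√(7314³/398600) = 6225.1 s = 103.75 min.

104 min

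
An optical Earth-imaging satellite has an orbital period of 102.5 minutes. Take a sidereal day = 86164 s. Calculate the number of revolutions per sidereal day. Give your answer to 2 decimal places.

14.01

T = 102.5 min = 6150.0 s.
Orbits per sidereal day = 86164 / 6150.0 = 14.010.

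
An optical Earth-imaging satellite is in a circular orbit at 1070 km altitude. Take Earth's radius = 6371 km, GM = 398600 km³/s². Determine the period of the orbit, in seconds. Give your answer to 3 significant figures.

6390 seconds

Semi-major axis a = 6371 + 1070 = 7441 km. Period T = 2π√(a³/μ) = 2π√(7441³/398600) = 6387.9 s = 106.47 min.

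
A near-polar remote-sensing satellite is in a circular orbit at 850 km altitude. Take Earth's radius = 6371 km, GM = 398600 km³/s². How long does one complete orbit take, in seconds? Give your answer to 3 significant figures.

Semi-major axis a = 6371 + 850 = 7221 km. Period T = 2π√(a³/μ) = 2π√(7221³/398600) = 6106.7 s = 101.78 min.

6110 seconds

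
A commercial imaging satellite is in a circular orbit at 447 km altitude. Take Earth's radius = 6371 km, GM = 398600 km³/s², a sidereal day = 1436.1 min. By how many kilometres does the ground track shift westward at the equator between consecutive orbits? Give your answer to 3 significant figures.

Semi-major axis a = 6371 + 447 = 6818 km. Period T = 2π√(a³/μ) = 2π√(6818³/398600) = 5602.7 s = 93.38 min.
During one orbit Earth rotates (5602.7 / 86166) × 360° = 23.41°.
At the equator that is 23.41° × (2π·6371/360) km/° = 23.41 × 111.2 = 2603 km.

2600 km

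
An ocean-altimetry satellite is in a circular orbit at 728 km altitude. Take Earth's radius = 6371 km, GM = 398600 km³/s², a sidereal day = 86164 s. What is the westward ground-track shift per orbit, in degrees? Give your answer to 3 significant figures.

24.9°

Semi-major axis a = 6371 + 728 = 7099 km. Period T = 2π√(a³/μ) = 2π√(7099³/398600) = 5952.6 s = 99.21 min.
During one orbit Earth rotates (5952.6 / 86164) × 360° = 24.87°.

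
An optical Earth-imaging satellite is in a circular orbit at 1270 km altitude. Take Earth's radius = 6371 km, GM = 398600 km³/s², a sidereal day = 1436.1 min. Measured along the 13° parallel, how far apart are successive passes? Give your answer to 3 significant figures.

3010 km

Semi-major axis a = 6371 + 1270 = 7641 km. Period T = 2π√(a³/μ) = 2π√(7641³/398600) = 6647.2 s = 110.79 min.
Node shift per orbit = (6647.2/86166) × 360° = 27.77°.
Equatorial spacing = 27.77 × 111.2 km/° = 3088 km.
At 13° latitude, spacing = 3088 × cos(13°) = 3009 km.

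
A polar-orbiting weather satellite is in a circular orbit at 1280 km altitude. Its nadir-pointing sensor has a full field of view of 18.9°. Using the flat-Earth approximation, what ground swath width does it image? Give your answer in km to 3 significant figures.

426 km

Half-angle = 18.9°/2 = 9.45°.
Swath width ≈ 2h·tan(θ/2) = 2 × 1280 × tan(9.45°) = 426.1 km.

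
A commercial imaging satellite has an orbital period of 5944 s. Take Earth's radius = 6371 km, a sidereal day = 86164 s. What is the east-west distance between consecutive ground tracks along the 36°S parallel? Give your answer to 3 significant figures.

Node shift per orbit = (5944.0/86164) × 360° = 24.83°.
Equatorial spacing = 24.83 × 111.2 km/° = 2761 km.
At 36° latitude, spacing = 2761 × cos(36°) = 2234 km.

2230 km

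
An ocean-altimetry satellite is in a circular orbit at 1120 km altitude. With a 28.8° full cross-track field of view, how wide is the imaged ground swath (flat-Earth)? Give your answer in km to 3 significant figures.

575 km

Half-angle = 28.8°/2 = 14.4°.
Swath width ≈ 2h·tan(θ/2) = 2 × 1120 × tan(14.4°) = 575.1 km.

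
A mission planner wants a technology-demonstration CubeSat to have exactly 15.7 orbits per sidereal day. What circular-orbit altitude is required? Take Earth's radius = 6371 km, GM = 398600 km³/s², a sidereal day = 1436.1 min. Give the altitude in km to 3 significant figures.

Required period T = 86166 / 15.7 = 5488.3 s.
From T = 2π√(a³/μ): a = (μ T²/4π²)^(1/3) = (398600 × 5488.3² / 4π²)^(1/3) = 6725 km.
Altitude h = a − R = 6725 − 6371 = 354 km.

354 km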